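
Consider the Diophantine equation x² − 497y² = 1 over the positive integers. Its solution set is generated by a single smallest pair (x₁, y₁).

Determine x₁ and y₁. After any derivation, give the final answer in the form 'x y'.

1201887 53912

√497 → a₀=22, period (3,2,2,5,6,5,2,2,3,44); ℓ=10 even so k=9
k=0  a_k=22  p_k/q_k = 22/1
k=1  a_k=3  p_k/q_k = 67/3
k=2  a_k=2  p_k/q_k = 156/7
k=3  a_k=2  p_k/q_k = 379/17
k=4  a_k=5  p_k/q_k = 2051/92
k=5  a_k=6  p_k/q_k = 12685/569
…
k=7  a_k=2  p_k/q_k = 143637/6443
k=8  a_k=2  p_k/q_k = 352750/15823
k=9  a_k=3  p_k/q_k = 1201887/53912
→ (1201887, 53912).  Check: 1201887²=1444532360769, 497·53912²=1444532360768, difference 1.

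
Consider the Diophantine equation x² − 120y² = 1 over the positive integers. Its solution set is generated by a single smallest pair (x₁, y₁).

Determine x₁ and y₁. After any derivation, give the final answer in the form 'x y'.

[10; 1,20] for √120; ℓ=2 ⇒ convergent index 1
i=0: a=10 ⇒ p=10, q=1
i=1: a=1 ⇒ p=11, q=1
→ (11, 1).  Check: 11²=121, 120·1²=120, difference 1.

11 1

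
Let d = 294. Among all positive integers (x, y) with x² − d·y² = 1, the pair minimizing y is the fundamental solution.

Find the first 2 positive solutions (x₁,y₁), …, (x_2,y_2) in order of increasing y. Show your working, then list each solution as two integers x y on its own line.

[17; 6,1,4,1,6,34] for √294; ℓ=6 ⇒ convergent index 5
k=0  a_k=17  p_k/q_k = 17/1
k=1  a_k=6  p_k/q_k = 103/6
k=2  a_k=1  p_k/q_k = 120/7
…
k=4  a_k=1  p_k/q_k = 703/41
k=5  a_k=6  p_k/q_k = 4801/280
fundamental: x₁=4801, y₁=280  (since 23049601 − 294·78400 = 1)
k=2:  x_2 = 4801·4801+294·280·280 = 46099201,  y_2 = 4801·280+280·4801 = 2688560

4801 280
46099201 2688560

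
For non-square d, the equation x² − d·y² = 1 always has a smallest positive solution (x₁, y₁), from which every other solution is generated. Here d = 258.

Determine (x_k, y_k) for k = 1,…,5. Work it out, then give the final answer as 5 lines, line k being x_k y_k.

[16; 16,32] for √258; ℓ=2 ⇒ convergent index 1
a_0=16:  p_0=16·1+0=16,  q_0=16·0+1=1
a_1=16:  p_1=16·16+1=257,  q_1=16·1+0=16
(x₁, y₁) = (257, 16);  257² − 258·16² = 1 ✓
(257+16√258)^2 = 132097 + 8224√258
(257+16√258)^3 = 67897601 + 4227120√258
(257+16√258)^4 = 34899234817 + 2172731456√258
(257+16√258)^5 = 17938138798337 + 1116779741264√258

257 16
132097 8224
67897601 4227120
34899234817 2172731456
17938138798337 1116779741264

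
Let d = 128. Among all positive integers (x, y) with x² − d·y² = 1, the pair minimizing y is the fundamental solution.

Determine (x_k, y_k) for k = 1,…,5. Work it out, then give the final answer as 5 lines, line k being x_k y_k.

577 51
665857 58854
768398401 67917465
886731088897 78376695756
1023286908188737 90446638984959

√128 → a₀=11, period (3,5,3,22); ℓ=4 even so k=3
a_0=11:  p_0=11·1+0=11,  q_0=11·0+1=1
a_1=3:  p_1=3·11+1=34,  q_1=3·1+0=3
a_2=5:  p_2=5·34+11=181,  q_2=5·3+1=16
a_3=3:  p_3=3·181+34=577,  q_3=3·16+3=51
→ (577, 51).  Check: 577²=332929, 128·51²=332928, difference 1.
(x_2, y_2) = (577·577 + 128·51·51, 577·51 + 51·577) = (665857, 58854)
(x_3, y_3) = (577·665857 + 128·51·58854, 577·58854 + 51·665857) = (768398401, 67917465)
(x_4, y_4) = (577·768398401 + 128·51·67917465, 577·67917465 + 51·768398401) = (886731088897, 78376695756)
(x_5, y_5) = (577·886731088897 + 128·51·78376695756, 577·78376695756 + 51·886731088897) = (1023286908188737, 90446638984959)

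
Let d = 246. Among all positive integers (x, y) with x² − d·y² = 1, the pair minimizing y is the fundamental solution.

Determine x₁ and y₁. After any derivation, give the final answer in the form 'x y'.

88805 5662

√246 → a₀=15, period (1,2,5,1,14,1,5,2,1,30); ℓ=10 even so k=9
k=0  a_k=15  p_k/q_k = 15/1
k=1  a_k=1  p_k/q_k = 16/1
k=2  a_k=2  p_k/q_k = 47/3
k=3  a_k=5  p_k/q_k = 251/16
…
k=6  a_k=1  p_k/q_k = 4721/301
k=7  a_k=5  p_k/q_k = 28028/1787
k=8  a_k=2  p_k/q_k = 60777/3875
k=9  a_k=1  p_k/q_k = 88805/5662
→ (88805, 5662).  Check: 88805²=7886328025, 246·5662²=7886328024, difference 1.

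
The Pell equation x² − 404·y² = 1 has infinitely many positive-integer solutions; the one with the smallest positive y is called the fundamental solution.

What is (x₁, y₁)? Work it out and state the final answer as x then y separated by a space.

d=404: √d = [20; 10,40] (ℓ=2, even), read p_1/q_1
k=0  a_k=20  p_k/q_k = 20/1
k=1  a_k=10  p_k/q_k = 201/10
(x₁, y₁) = (201, 10);  201² − 404·10² = 1 ✓

201 10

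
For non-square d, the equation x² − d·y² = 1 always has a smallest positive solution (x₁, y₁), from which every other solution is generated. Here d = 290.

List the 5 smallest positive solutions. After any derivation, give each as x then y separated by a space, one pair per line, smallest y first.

[17; 34] for √290; ℓ=1 ⇒ convergent index 1
step 0: (17, 1)  from 17·(1,0) + (0,1)
step 1: (579, 34)  from 34·(17,1) + (1,0)
(x₁, y₁) = (579, 34);  579² − 290·34² = 1 ✓
k=2:  x_2 = 579·579+290·34·34 = 670481,  y_2 = 579·34+34·579 = 39372
k=3:  x_3 = 579·670481+290·34·39372 = 776416419,  y_3 = 579·39372+34·670481 = 45592742
k=4:  x_4 = 579·776416419+290·34·45592742 = 899089542721,  y_4 = 579·45592742+34·776416419 = 52796355864
k=5:  x_5 = 579·899089542721+290·34·52796355864 = 1041144914054499,  y_5 = 579·52796355864+34·899089542721 = 61138134497770

579 34
670481 39372
776416419 45592742
899089542721 52796355864
1041144914054499 61138134497770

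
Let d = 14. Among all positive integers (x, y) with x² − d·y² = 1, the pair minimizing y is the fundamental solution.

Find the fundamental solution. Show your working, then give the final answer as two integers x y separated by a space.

[3; 1,2,1,6] for √14; ℓ=4 ⇒ convergent index 3
k=0  a_k=3  p_k/q_k = 3/1
…
k=2  a_k=2  p_k/q_k = 11/3
k=3  a_k=1  p_k/q_k = 15/4
(x₁, y₁) = (15, 4);  15² − 14·4² = 1 ✓

15 4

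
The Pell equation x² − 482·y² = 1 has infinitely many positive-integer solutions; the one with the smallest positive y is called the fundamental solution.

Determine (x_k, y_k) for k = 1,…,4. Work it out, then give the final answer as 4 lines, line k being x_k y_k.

√482 = [21; 1,20,1,42, …], period ℓ=4 (even) → k=3
i=0: a=21 ⇒ p=21, q=1
…
i=2: a=20 ⇒ p=461, q=21
i=3: a=1 ⇒ p=483, q=22
→ (483, 22).  Check: 483²=233289, 482·22²=233288, difference 1.
n=2: (483,22)∘(483,22) = (483·483+482·22·22, 483·22+22·483) = (466577,21252)
n=3: (466577,21252)∘(483,22) = (483·466577+482·22·21252, 483·21252+22·466577) = (450712899,20529410)
n=4: (450712899,20529410)∘(483,22) = (483·450712899+482·22·20529410, 483·20529410+22·450712899) = (435388193857,19831388808)

483 22
466577 21252
450712899 20529410
435388193857 19831388808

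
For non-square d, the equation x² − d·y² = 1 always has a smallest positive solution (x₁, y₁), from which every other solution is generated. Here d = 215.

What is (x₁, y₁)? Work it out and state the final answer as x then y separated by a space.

44 3

√215 = [14; 1,1,1,28, …], period ℓ=4 (even) → k=3
k=0  a_k=14  p_k/q_k = 14/1
k=1  a_k=1  p_k/q_k = 15/1
k=2  a_k=1  p_k/q_k = 29/2
k=3  a_k=1  p_k/q_k = 44/3
(x₁, y₁) = (44, 3);  44² − 215·3² = 1 ✓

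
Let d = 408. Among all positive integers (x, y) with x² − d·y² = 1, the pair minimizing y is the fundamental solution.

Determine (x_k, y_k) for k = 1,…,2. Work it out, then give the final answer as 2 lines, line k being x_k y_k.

101 5
20401 1010

√408 → a₀=20, period (5,40); ℓ=2 even so k=1
k=0  a_k=20  p_k/q_k = 20/1
k=1  a_k=5  p_k/q_k = 101/5
→ (101, 5).  Check: 101²=10201, 408·5²=10200, difference 1.
n=2: (101,5)∘(101,5) = (101·101+408·5·5, 101·5+5·101) = (20401,1010)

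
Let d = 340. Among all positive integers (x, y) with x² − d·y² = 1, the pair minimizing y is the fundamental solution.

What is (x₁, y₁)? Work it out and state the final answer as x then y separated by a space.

285769 15498

√340 → a₀=18, period (2,3,1,1,1,…,3,2,36); ℓ=14 even so k=13
k=0  a_k=18  p_k/q_k = 18/1
k=1  a_k=2  p_k/q_k = 37/2
k=2  a_k=3  p_k/q_k = 129/7
…
k=4  a_k=1  p_k/q_k = 295/16
k=5  a_k=1  p_k/q_k = 461/25
k=6  a_k=1  p_k/q_k = 756/41
k=7  a_k=8  p_k/q_k = 6509/353
k=8  a_k=1  p_k/q_k = 7265/394
k=9  a_k=1  p_k/q_k = 13774/747
k=10  a_k=1  p_k/q_k = 21039/1141
k=11  a_k=1  p_k/q_k = 34813/1888
k=12  a_k=3  p_k/q_k = 125478/6805
k=13  a_k=2  p_k/q_k = 285769/15498
fundamental: x₁=285769, y₁=15498  (since 81663921361 − 340·240188004 = 1)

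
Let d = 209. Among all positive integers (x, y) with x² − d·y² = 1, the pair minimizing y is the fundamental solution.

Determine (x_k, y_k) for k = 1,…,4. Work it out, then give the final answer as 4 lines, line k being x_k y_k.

46551 3220
4333991201 299788440
403503248748951 27910903337660
37566959460690844801 2598560922243032880

[14; 2,5,3,2,3,5,2,28] for √209; ℓ=8 ⇒ convergent index 7
k=0  a_k=14  p_k/q_k = 14/1
k=1  a_k=2  p_k/q_k = 29/2
k=2  a_k=5  p_k/q_k = 159/11
k=3  a_k=3  p_k/q_k = 506/35
k=4  a_k=2  p_k/q_k = 1171/81
…
k=6  a_k=5  p_k/q_k = 21266/1471
k=7  a_k=2  p_k/q_k = 46551/3220
(x₁, y₁) = (46551, 3220);  46551² − 209·3220² = 1 ✓
k=2:  x_2 = 46551·46551+209·3220·3220 = 4333991201,  y_2 = 46551·3220+3220·46551 = 299788440
k=3:  x_3 = 46551·4333991201+209·3220·299788440 = 403503248748951,  y_3 = 46551·299788440+3220·4333991201 = 27910903337660
k=4:  x_4 = 46551·403503248748951+209·3220·27910903337660 = 37566959460690844801,  y_4 = 46551·27910903337660+3220·403503248748951 = 2598560922243032880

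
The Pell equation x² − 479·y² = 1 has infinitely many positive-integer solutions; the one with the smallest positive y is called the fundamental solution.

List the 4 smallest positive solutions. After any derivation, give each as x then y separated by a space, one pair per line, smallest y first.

2989440 136591
17873503027199 816661198080
106863529779256567680 4882719303976413809
638924220926583633867571201 29193192792157684333155840

√479 → a₀=21, period (1,7,1,3,2,21,2,3,1,7,1,42); ℓ=12 even so k=11
k=0  a_k=21  p_k/q_k = 21/1
k=1  a_k=1  p_k/q_k = 22/1
k=2  a_k=7  p_k/q_k = 175/8
…
k=5  a_k=2  p_k/q_k = 1729/79
…
k=7  a_k=2  p_k/q_k = 75879/3467
k=8  a_k=3  p_k/q_k = 264712/12095
k=9  a_k=1  p_k/q_k = 340591/15562
k=10  a_k=7  p_k/q_k = 2648849/121029
k=11  a_k=1  p_k/q_k = 2989440/136591
→ (2989440, 136591).  Check: 2989440²=8936751513600, 479·136591²=8936751513599, difference 1.
(2989440+136591√479)^2 = 17873503027199 + 816661198080√479
(2989440+136591√479)^3 = 106863529779256567680 + 4882719303976413809√479
(2989440+136591√479)^4 = 638924220926583633867571201 + 29193192792157684333155840√479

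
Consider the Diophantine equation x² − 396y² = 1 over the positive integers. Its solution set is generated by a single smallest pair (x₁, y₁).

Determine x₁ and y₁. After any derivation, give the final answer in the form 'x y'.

√396 → a₀=19, period (1,8,1,38); ℓ=4 even so k=3
step 0: (19, 1)  from 19·(1,0) + (0,1)
step 1: (20, 1)  from 1·(19,1) + (1,0)
step 2: (179, 9)  from 8·(20,1) + (19,1)
step 3: (199, 10)  from 1·(179,9) + (20,1)
fundamental: x₁=199, y₁=10  (since 39601 − 396·100 = 1)

199 10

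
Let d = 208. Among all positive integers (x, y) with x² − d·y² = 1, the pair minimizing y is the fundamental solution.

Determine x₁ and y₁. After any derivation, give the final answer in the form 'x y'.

649 45

[14; 2,2,1,2,2,28] for √208; ℓ=6 ⇒ convergent index 5
i=0: a=14 ⇒ p=14, q=1
…
i=3: a=1 ⇒ p=101, q=7
i=4: a=2 ⇒ p=274, q=19
i=5: a=2 ⇒ p=649, q=45
fundamental: x₁=649, y₁=45  (since 421201 − 208·2025 = 1)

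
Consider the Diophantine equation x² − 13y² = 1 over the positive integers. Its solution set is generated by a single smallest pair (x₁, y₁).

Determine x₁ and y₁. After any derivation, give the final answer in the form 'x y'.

[3; 1,1,1,1,6] for √13; ℓ=5 ⇒ convergent index 9
step 0: (3, 1)  from 3·(1,0) + (0,1)
step 1: (4, 1)  from 1·(3,1) + (1,0)
…
step 3: (11, 3)  from 1·(7,2) + (4,1)
step 4: (18, 5)  from 1·(11,3) + (7,2)
step 5: (119, 33)  from 6·(18,5) + (11,3)
…
step 8: (393, 109)  from 1·(256,71) + (137,38)
step 9: (649, 180)  from 1·(393,109) + (256,71)
fundamental: x₁=649, y₁=180  (since 421201 − 13·32400 = 1)

649 180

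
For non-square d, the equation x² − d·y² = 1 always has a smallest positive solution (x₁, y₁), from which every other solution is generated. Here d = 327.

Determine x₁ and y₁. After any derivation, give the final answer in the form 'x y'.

217 12

d=327: √d = [18; 12,36] (ℓ=2, even), read p_1/q_1
step 0: (18, 1)  from 18·(1,0) + (0,1)
step 1: (217, 12)  from 12·(18,1) + (1,0)
fundamental: x₁=217, y₁=12  (since 47089 − 327·144 = 1)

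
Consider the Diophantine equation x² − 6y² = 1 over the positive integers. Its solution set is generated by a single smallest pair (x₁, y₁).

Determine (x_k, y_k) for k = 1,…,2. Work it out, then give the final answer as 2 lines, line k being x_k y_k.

√6 = [2; 2,4, …], period ℓ=2 (even) → k=1
i=0: a=2 ⇒ p=2, q=1
i=1: a=2 ⇒ p=5, q=2
fundamental: x₁=5, y₁=2  (since 25 − 6·4 = 1)
(5+2√6)^2 = 49 + 20√6

5 2
49 20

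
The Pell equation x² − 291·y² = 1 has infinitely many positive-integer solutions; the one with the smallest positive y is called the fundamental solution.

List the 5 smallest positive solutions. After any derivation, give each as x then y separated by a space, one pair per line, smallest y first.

d=291: √d = [17; 17,34] (ℓ=2, even), read p_1/q_1
step 0: (17, 1)  from 17·(1,0) + (0,1)
step 1: (290, 17)  from 17·(17,1) + (1,0)
fundamental: x₁=290, y₁=17  (since 84100 − 291·289 = 1)
k=2:  x_2 = 290·290+291·17·17 = 168199,  y_2 = 290·17+17·290 = 9860
k=3:  x_3 = 290·168199+291·17·9860 = 97555130,  y_3 = 290·9860+17·168199 = 5718783
k=4:  x_4 = 290·97555130+291·17·5718783 = 56581807201,  y_4 = 290·5718783+17·97555130 = 3316884280
k=5:  x_5 = 290·56581807201+291·17·3316884280 = 32817350621450,  y_5 = 290·3316884280+17·56581807201 = 1923787163617

290 17
168199 9860
97555130 5718783
56581807201 3316884280
32817350621450 1923787163617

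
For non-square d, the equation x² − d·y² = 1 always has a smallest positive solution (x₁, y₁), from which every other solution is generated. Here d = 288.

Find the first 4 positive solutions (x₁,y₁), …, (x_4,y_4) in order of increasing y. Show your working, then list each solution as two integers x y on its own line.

17 1
577 34
19601 1155
665857 39236

[16; 1,32] for √288; ℓ=2 ⇒ convergent index 1
k=0  a_k=16  p_k/q_k = 16/1
k=1  a_k=1  p_k/q_k = 17/1
→ (17, 1).  Check: 17²=289, 288·1²=288, difference 1.
n=2: (17,1)∘(17,1) = (17·17+288·1·1, 17·1+1·17) = (577,34)
n=3: (577,34)∘(17,1) = (17·577+288·1·34, 17·34+1·577) = (19601,1155)
n=4: (19601,1155)∘(17,1) = (17·19601+288·1·1155, 17·1155+1·19601) = (665857,39236)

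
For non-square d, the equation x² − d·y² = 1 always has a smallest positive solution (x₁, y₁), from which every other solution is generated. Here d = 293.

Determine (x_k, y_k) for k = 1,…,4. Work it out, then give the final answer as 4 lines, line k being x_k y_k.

12320649 719780
303596783562401 17736313474440
7481018815602612315849 437045785745090703340
184342013978870716056521769601 10769375446188914321717060880

[17; 8,1,1,8,34] for √293; ℓ=5 ⇒ convergent index 9
k=0  a_k=17  p_k/q_k = 17/1
k=1  a_k=8  p_k/q_k = 137/8
k=2  a_k=1  p_k/q_k = 154/9
k=3  a_k=1  p_k/q_k = 291/17
k=4  a_k=8  p_k/q_k = 2482/145
…
k=6  a_k=8  p_k/q_k = 679914/39721
k=7  a_k=1  p_k/q_k = 764593/44668
k=8  a_k=1  p_k/q_k = 1444507/84389
k=9  a_k=8  p_k/q_k = 12320649/719780
→ (12320649, 719780).  Check: 12320649²=151798391781201, 293·719780²=151798391781200, difference 1.
(12320649+719780√293)^2 = 303596783562401 + 17736313474440√293
(12320649+719780√293)^3 = 7481018815602612315849 + 437045785745090703340√293
(12320649+719780√293)^4 = 184342013978870716056521769601 + 10769375446188914321717060880√293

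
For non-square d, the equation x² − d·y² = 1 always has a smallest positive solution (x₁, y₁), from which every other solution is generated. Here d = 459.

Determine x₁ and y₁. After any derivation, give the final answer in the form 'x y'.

√459 = [21; 2,2,1,4,21,4,1,2,2,42, …], period ℓ=10 (even) → k=9
a_0=21:  p_0=21·1+0=21,  q_0=21·0+1=1
a_1=2:  p_1=2·21+1=43,  q_1=2·1+0=2
a_2=2:  p_2=2·43+21=107,  q_2=2·2+1=5
a_3=1:  p_3=1·107+43=150,  q_3=1·5+2=7
…
a_7=1:  p_7=1·60695+14997=75692,  q_7=1·2833+700=3533
a_8=2:  p_8=2·75692+60695=212079,  q_8=2·3533+2833=9899
a_9=2:  p_9=2·212079+75692=499850,  q_9=2·9899+3533=23331
(x₁, y₁) = (499850, 23331);  499850² − 459·23331² = 1 ✓

499850 23331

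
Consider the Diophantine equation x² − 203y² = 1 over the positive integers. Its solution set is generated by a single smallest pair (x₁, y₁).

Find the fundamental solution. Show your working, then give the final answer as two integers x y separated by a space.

57 4

√203 = [14; 4,28, …], period ℓ=2 (even) → k=1
k=0  a_k=14  p_k/q_k = 14/1
k=1  a_k=4  p_k/q_k = 57/4
(x₁, y₁) = (57, 4);  57² − 203·4² = 1 ✓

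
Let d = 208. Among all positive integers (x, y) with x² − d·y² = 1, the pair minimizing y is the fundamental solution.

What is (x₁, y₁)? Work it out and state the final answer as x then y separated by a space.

d=208: √d = [14; 2,2,1,2,2,28] (ℓ=6, even), read p_5/q_5
k=0  a_k=14  p_k/q_k = 14/1
k=1  a_k=2  p_k/q_k = 29/2
k=2  a_k=2  p_k/q_k = 72/5
…
k=4  a_k=2  p_k/q_k = 274/19
k=5  a_k=2  p_k/q_k = 649/45
→ (649, 45).  Check: 649²=421201, 208·45²=421200, difference 1.

649 45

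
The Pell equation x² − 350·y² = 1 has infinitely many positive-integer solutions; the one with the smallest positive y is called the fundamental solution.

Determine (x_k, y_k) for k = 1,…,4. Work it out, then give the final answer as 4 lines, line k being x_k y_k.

√350 → a₀=18, period (1,2,2,2,1,36); ℓ=6 even so k=5
k=0  a_k=18  p_k/q_k = 18/1
k=1  a_k=1  p_k/q_k = 19/1
…
k=4  a_k=2  p_k/q_k = 318/17
k=5  a_k=1  p_k/q_k = 449/24
(x₁, y₁) = (449, 24);  449² − 350·24² = 1 ✓
k=2:  x_2 = 449·449+350·24·24 = 403201,  y_2 = 449·24+24·449 = 21552
k=3:  x_3 = 449·403201+350·24·21552 = 362074049,  y_3 = 449·21552+24·403201 = 19353672
k=4:  x_4 = 449·362074049+350·24·19353672 = 325142092801,  y_4 = 449·19353672+24·362074049 = 17379575904

449 24
403201 21552
362074049 19353672
325142092801 17379575904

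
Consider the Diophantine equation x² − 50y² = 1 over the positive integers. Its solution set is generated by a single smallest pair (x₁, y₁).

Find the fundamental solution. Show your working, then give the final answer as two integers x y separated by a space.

√50 = [7; 14, …], period ℓ=1 (odd) → k=1
k=0  a_k=7  p_k/q_k = 7/1
k=1  a_k=14  p_k/q_k = 99/14
fundamental: x₁=99, y₁=14  (since 9801 − 50·196 = 1)

99 14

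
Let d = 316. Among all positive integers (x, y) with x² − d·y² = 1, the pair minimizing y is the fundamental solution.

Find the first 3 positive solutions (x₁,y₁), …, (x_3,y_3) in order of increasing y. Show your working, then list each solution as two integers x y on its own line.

12799 720
327628801 18430560
8386642035199 471785474160

d=316: √d = [17; 1,3,2,8,2,3,1,34] (ℓ=8, even), read p_7/q_7
step 0: (17, 1)  from 17·(1,0) + (0,1)
step 1: (18, 1)  from 1·(17,1) + (1,0)
…
step 4: (1351, 76)  from 8·(160,9) + (71,4)
…
step 6: (9937, 559)  from 3·(2862,161) + (1351,76)
step 7: (12799, 720)  from 1·(9937,559) + (2862,161)
fundamental: x₁=12799, y₁=720  (since 163814401 − 316·518400 = 1)
(x_2, y_2) = (12799·12799 + 316·720·720, 12799·720 + 720·12799) = (327628801, 18430560)
(x_3, y_3) = (12799·327628801 + 316·720·18430560, 12799·18430560 + 720·327628801) = (8386642035199, 471785474160)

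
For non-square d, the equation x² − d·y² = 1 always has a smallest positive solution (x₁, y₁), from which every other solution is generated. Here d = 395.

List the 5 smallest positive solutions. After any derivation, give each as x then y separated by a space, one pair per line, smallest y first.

159 8
50561 2544
16078239 808984
5112829441 257254368
1625863683999 81806080040

√395 → a₀=19, period (1,6,1,38); ℓ=4 even so k=3
a_0=19:  p_0=19·1+0=19,  q_0=19·0+1=1
…
a_2=6:  p_2=6·20+19=139,  q_2=6·1+1=7
a_3=1:  p_3=1·139+20=159,  q_3=1·7+1=8
fundamental: x₁=159, y₁=8  (since 25281 − 395·64 = 1)
n=2: (159,8)∘(159,8) = (159·159+395·8·8, 159·8+8·159) = (50561,2544)
n=3: (50561,2544)∘(159,8) = (159·50561+395·8·2544, 159·2544+8·50561) = (16078239,808984)
n=4: (16078239,808984)∘(159,8) = (159·16078239+395·8·808984, 159·808984+8·16078239) = (5112829441,257254368)
n=5: (5112829441,257254368)∘(159,8) = (159·5112829441+395·8·257254368, 159·257254368+8·5112829441) = (1625863683999,81806080040)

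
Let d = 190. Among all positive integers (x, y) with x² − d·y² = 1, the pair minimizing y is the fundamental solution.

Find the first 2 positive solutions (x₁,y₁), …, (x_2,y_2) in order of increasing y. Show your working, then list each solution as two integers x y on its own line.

√190 = [13; 1,3,1,1,1,…,3,1,26, …], period ℓ=14 (even) → k=13
k=0  a_k=13  p_k/q_k = 13/1
k=1  a_k=1  p_k/q_k = 14/1
k=2  a_k=3  p_k/q_k = 55/4
k=3  a_k=1  p_k/q_k = 69/5
…
k=8  a_k=2  p_k/q_k = 2936/213
…
k=10  a_k=1  p_k/q_k = 7085/514
…
k=12  a_k=3  p_k/q_k = 40787/2959
k=13  a_k=1  p_k/q_k = 52021/3774
fundamental: x₁=52021, y₁=3774  (since 2706184441 − 190·14243076 = 1)
n=2: (52021,3774)∘(52021,3774) = (52021·52021+190·3774·3774, 52021·3774+3774·52021) = (5412368881,392654508)

52021 3774
5412368881 392654508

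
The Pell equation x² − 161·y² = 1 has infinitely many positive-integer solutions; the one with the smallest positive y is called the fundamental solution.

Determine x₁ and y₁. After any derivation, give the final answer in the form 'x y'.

[12; 1,2,4,1,2,1,4,2,1,24] for √161; ℓ=10 ⇒ convergent index 9
i=0: a=12 ⇒ p=12, q=1
i=1: a=1 ⇒ p=13, q=1
…
i=4: a=1 ⇒ p=203, q=16
…
i=7: a=4 ⇒ p=3667, q=289
i=8: a=2 ⇒ p=8108, q=639
i=9: a=1 ⇒ p=11775, q=928
(x₁, y₁) = (11775, 928);  11775² − 161·928² = 1 ✓

11775 928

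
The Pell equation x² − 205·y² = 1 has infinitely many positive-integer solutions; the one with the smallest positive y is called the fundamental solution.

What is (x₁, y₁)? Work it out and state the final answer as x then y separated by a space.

[14; 3,6,1,4,1,6,3,28] for √205; ℓ=8 ⇒ convergent index 7
k=0  a_k=14  p_k/q_k = 14/1
k=1  a_k=3  p_k/q_k = 43/3
k=2  a_k=6  p_k/q_k = 272/19
…
k=4  a_k=4  p_k/q_k = 1532/107
k=5  a_k=1  p_k/q_k = 1847/129
k=6  a_k=6  p_k/q_k = 12614/881
k=7  a_k=3  p_k/q_k = 39689/2772
fundamental: x₁=39689, y₁=2772  (since 1575216721 − 205·7683984 = 1)

39689 2772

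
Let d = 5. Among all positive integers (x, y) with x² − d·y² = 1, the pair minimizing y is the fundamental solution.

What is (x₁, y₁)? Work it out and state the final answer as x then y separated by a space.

[2; 4] for √5; ℓ=1 ⇒ convergent index 1
k=0  a_k=2  p_k/q_k = 2/1
k=1  a_k=4  p_k/q_k = 9/4
→ (9, 4).  Check: 9²=81, 5·4²=80, difference 1.

9 4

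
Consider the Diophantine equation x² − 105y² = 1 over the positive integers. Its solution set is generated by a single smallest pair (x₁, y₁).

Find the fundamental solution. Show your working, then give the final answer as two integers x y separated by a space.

41 4

√105 = [10; 4,20, …], period ℓ=2 (even) → k=1
i=0: a=10 ⇒ p=10, q=1
i=1: a=4 ⇒ p=41, q=4
fundamental: x₁=41, y₁=4  (since 1681 − 105·16 = 1)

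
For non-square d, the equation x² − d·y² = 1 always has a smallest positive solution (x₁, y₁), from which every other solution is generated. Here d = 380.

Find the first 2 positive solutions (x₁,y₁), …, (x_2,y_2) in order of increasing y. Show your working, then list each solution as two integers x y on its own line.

√380 = [19; 2,38, …], period ℓ=2 (even) → k=1
k=0  a_k=19  p_k/q_k = 19/1
k=1  a_k=2  p_k/q_k = 39/2
fundamental: x₁=39, y₁=2  (since 1521 − 380·4 = 1)
(39+2√380)^2 = 3041 + 156√380

39 2
3041 156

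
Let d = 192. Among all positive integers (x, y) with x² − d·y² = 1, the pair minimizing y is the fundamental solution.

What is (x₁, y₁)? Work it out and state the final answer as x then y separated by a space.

97 7

[13; 1,5,1,26] for √192; ℓ=4 ⇒ convergent index 3
i=0: a=13 ⇒ p=13, q=1
i=1: a=1 ⇒ p=14, q=1
i=2: a=5 ⇒ p=83, q=6
i=3: a=1 ⇒ p=97, q=7
→ (97, 7).  Check: 97²=9409, 192·7²=9408, difference 1.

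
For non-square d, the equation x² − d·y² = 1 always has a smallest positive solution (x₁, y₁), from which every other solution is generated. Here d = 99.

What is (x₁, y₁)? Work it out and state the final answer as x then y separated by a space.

10 1

√99 → a₀=9, period (1,18); ℓ=2 even so k=1
step 0: (9, 1)  from 9·(1,0) + (0,1)
step 1: (10, 1)  from 1·(9,1) + (1,0)
(x₁, y₁) = (10, 1);  10² − 99·1² = 1 ✓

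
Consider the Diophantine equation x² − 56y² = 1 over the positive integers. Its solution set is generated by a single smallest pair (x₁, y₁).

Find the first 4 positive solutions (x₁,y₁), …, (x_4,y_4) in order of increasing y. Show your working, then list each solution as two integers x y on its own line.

d=56: √d = [7; 2,14] (ℓ=2, even), read p_1/q_1
step 0: (7, 1)  from 7·(1,0) + (0,1)
step 1: (15, 2)  from 2·(7,1) + (1,0)
→ (15, 2).  Check: 15²=225, 56·2²=224, difference 1.
n=2: (15,2)∘(15,2) = (15·15+56·2·2, 15·2+2·15) = (449,60)
n=3: (449,60)∘(15,2) = (15·449+56·2·60, 15·60+2·449) = (13455,1798)
n=4: (13455,1798)∘(15,2) = (15·13455+56·2·1798, 15·1798+2·13455) = (403201,53880)

15 2
449 60
13455 1798
403201 53880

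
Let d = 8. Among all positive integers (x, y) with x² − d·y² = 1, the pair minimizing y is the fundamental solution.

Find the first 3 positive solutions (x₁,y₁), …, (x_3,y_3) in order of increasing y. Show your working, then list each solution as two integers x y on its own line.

3 1
17 6
99 35

√8 → a₀=2, period (1,4); ℓ=2 even so k=1
i=0: a=2 ⇒ p=2, q=1
i=1: a=1 ⇒ p=3, q=1
fundamental: x₁=3, y₁=1  (since 9 − 8·1 = 1)
(x_2, y_2) = (3·3 + 8·1·1, 3·1 + 1·3) = (17, 6)
(x_3, y_3) = (3·17 + 8·1·6, 3·6 + 1·17) = (99, 35)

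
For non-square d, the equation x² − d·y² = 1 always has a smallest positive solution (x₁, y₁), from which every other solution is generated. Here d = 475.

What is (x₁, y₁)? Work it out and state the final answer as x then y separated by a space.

d=475: √d = [21; 1,3,1,6,2,6,1,3,1,42] (ℓ=10, even), read p_9/q_9
a_0=21:  p_0=21·1+0=21,  q_0=21·0+1=1
a_1=1:  p_1=1·21+1=22,  q_1=1·1+0=1
a_2=3:  p_2=3·22+21=87,  q_2=3·1+1=4
…
a_4=6:  p_4=6·109+87=741,  q_4=6·5+4=34
a_5=2:  p_5=2·741+109=1591,  q_5=2·34+5=73
a_6=6:  p_6=6·1591+741=10287,  q_6=6·73+34=472
a_7=1:  p_7=1·10287+1591=11878,  q_7=1·472+73=545
a_8=3:  p_8=3·11878+10287=45921,  q_8=3·545+472=2107
a_9=1:  p_9=1·45921+11878=57799,  q_9=1·2107+545=2652
(x₁, y₁) = (57799, 2652);  57799² − 475·2652² = 1 ✓

57799 2652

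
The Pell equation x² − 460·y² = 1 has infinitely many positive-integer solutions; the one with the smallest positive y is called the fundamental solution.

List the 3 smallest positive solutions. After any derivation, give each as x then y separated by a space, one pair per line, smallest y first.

2535751 118230
12860066268001 599603681460
65219851798297071751 3040891269731634690

[21; 2,4,3,1,2,10,2,1,3,4,2,42] for √460; ℓ=12 ⇒ convergent index 11
k=0  a_k=21  p_k/q_k = 21/1
k=1  a_k=2  p_k/q_k = 43/2
…
k=3  a_k=3  p_k/q_k = 622/29
k=4  a_k=1  p_k/q_k = 815/38
k=5  a_k=2  p_k/q_k = 2252/105
k=6  a_k=10  p_k/q_k = 23335/1088
…
k=9  a_k=3  p_k/q_k = 265693/12388
k=10  a_k=4  p_k/q_k = 1135029/52921
k=11  a_k=2  p_k/q_k = 2535751/118230
fundamental: x₁=2535751, y₁=118230  (since 6430033134001 − 460·13978332900 = 1)
(x_2, y_2) = (2535751·2535751 + 460·118230·118230, 2535751·118230 + 118230·2535751) = (12860066268001, 599603681460)
(x_3, y_3) = (2535751·12860066268001 + 460·118230·599603681460, 2535751·599603681460 + 118230·12860066268001) = (65219851798297071751, 3040891269731634690)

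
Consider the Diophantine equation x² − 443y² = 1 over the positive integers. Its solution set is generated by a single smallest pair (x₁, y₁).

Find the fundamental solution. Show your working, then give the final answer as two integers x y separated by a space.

442 21

d=443: √d = [21; 21,42] (ℓ=2, even), read p_1/q_1
k=0  a_k=21  p_k/q_k = 21/1
k=1  a_k=21  p_k/q_k = 442/21
fundamental: x₁=442, y₁=21  (since 195364 − 443·441 = 1)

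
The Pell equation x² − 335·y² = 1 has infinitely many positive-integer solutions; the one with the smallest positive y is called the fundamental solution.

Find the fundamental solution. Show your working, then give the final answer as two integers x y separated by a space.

√335 = [18; 3,3,3,36, …], period ℓ=4 (even) → k=3
i=0: a=18 ⇒ p=18, q=1
…
i=2: a=3 ⇒ p=183, q=10
i=3: a=3 ⇒ p=604, q=33
(x₁, y₁) = (604, 33);  604² − 335·33² = 1 ✓

604 33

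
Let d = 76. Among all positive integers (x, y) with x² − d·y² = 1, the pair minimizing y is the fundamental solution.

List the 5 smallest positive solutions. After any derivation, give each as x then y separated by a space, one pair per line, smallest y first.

[8; 1,2,1,1,5,4,5,1,1,2,1,16] for √76; ℓ=12 ⇒ convergent index 11
a_0=8:  p_0=8·1+0=8,  q_0=8·0+1=1
a_1=1:  p_1=1·8+1=9,  q_1=1·1+0=1
…
a_3=1:  p_3=1·26+9=35,  q_3=1·3+1=4
a_4=1:  p_4=1·35+26=61,  q_4=1·4+3=7
a_5=5:  p_5=5·61+35=340,  q_5=5·7+4=39
a_6=4:  p_6=4·340+61=1421,  q_6=4·39+7=163
a_7=5:  p_7=5·1421+340=7445,  q_7=5·163+39=854
…
a_9=1:  p_9=1·8866+7445=16311,  q_9=1·1017+854=1871
a_10=2:  p_10=2·16311+8866=41488,  q_10=2·1871+1017=4759
a_11=1:  p_11=1·41488+16311=57799,  q_11=1·4759+1871=6630
fundamental: x₁=57799, y₁=6630  (since 3340724401 − 76·43956900 = 1)
n=2: (57799,6630)∘(57799,6630) = (57799·57799+76·6630·6630, 57799·6630+6630·57799) = (6681448801,766414740)
n=3: (6681448801,766414740)∘(57799,6630) = (57799·6681448801+76·6630·766414740, 57799·766414740+6630·6681448801) = (772362118440199,88596011107890)
n=4: (772362118440199,88596011107890)∘(57799,6630) = (57799·772362118440199+76·6630·88596011107890, 57799·88596011107890+6630·772362118440199) = (89283516160768675201,10241521691283453480)
n=5: (89283516160768675201,10241521691283453480)∘(57799,6630) = (57799·89283516160768675201+76·6630·10241521691283453480, 57799·10241521691283453480+6630·89283516160768675201) = (10320995900380175197444999,1183899424380388644273150)

57799 6630
6681448801 766414740
772362118440199 88596011107890
89283516160768675201 10241521691283453480
10320995900380175197444999 1183899424380388644273150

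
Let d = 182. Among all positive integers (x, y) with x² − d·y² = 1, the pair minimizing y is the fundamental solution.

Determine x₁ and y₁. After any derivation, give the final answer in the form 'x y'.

√182 = [13; 2,26, …], period ℓ=2 (even) → k=1
a_0=13:  p_0=13·1+0=13,  q_0=13·0+1=1
a_1=2:  p_1=2·13+1=27,  q_1=2·1+0=2
→ (27, 2).  Check: 27²=729, 182·2²=728, difference 1.

27 2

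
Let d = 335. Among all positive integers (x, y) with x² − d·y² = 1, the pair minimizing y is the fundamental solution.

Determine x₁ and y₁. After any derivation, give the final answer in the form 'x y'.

604 33

d=335: √d = [18; 3,3,3,36] (ℓ=4, even), read p_3/q_3
step 0: (18, 1)  from 18·(1,0) + (0,1)
step 1: (55, 3)  from 3·(18,1) + (1,0)
step 2: (183, 10)  from 3·(55,3) + (18,1)
step 3: (604, 33)  from 3·(183,10) + (55,3)
→ (604, 33).  Check: 604²=364816, 335·33²=364815, difference 1.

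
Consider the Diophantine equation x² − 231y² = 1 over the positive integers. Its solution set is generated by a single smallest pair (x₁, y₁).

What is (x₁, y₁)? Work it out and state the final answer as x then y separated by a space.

76 5

[15; 5,30] for √231; ℓ=2 ⇒ convergent index 1
k=0  a_k=15  p_k/q_k = 15/1
k=1  a_k=5  p_k/q_k = 76/5
(x₁, y₁) = (76, 5);  76² − 231·5² = 1 ✓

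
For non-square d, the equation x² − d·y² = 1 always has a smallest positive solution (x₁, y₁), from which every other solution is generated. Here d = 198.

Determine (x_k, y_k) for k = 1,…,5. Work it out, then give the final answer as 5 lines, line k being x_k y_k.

[14; 14,28] for √198; ℓ=2 ⇒ convergent index 1
i=0: a=14 ⇒ p=14, q=1
i=1: a=14 ⇒ p=197, q=14
→ (197, 14).  Check: 197²=38809, 198·14²=38808, difference 1.
(197+14√198)^2 = 77617 + 5516√198
(197+14√198)^3 = 30580901 + 2173290√198
(197+14√198)^4 = 12048797377 + 856270744√198
(197+14√198)^5 = 4747195585637 + 337368499846√198

197 14
77617 5516
30580901 2173290
12048797377 856270744
4747195585637 337368499846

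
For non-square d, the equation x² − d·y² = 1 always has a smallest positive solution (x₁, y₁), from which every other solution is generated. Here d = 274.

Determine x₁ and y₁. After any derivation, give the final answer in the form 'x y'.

3959299 239190

[16; 1,1,4,4,1,1,32] for √274; ℓ=7 ⇒ convergent index 13
i=0: a=16 ⇒ p=16, q=1
i=1: a=1 ⇒ p=17, q=1
…
i=3: a=4 ⇒ p=149, q=9
…
i=6: a=1 ⇒ p=1407, q=85
…
i=8: a=1 ⇒ p=47209, q=2852
i=9: a=1 ⇒ p=93011, q=5619
…
i=12: a=1 ⇒ p=2189276, q=132259
i=13: a=1 ⇒ p=3959299, q=239190
→ (3959299, 239190).  Check: 3959299²=15676048571401, 274·239190²=15676048571400, difference 1.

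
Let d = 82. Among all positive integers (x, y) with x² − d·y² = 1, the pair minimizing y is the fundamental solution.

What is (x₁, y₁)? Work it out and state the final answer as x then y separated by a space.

d=82: √d = [9; 18] (ℓ=1, odd), read p_1/q_1
a_0=9:  p_0=9·1+0=9,  q_0=9·0+1=1
a_1=18:  p_1=18·9+1=163,  q_1=18·1+0=18
(x₁, y₁) = (163, 18);  163² − 82·18² = 1 ✓

163 18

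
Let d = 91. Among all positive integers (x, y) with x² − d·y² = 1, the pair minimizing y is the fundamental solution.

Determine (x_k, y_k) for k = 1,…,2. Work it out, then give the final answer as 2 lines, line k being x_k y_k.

1574 165
4954951 519420

√91 = [9; 1,1,5,1,5,1,1,18, …], period ℓ=8 (even) → k=7
a_0=9:  p_0=9·1+0=9,  q_0=9·0+1=1
a_1=1:  p_1=1·9+1=10,  q_1=1·1+0=1
a_2=1:  p_2=1·10+9=19,  q_2=1·1+1=2
…
a_4=1:  p_4=1·105+19=124,  q_4=1·11+2=13
…
a_6=1:  p_6=1·725+124=849,  q_6=1·76+13=89
a_7=1:  p_7=1·849+725=1574,  q_7=1·89+76=165
→ (1574, 165).  Check: 1574²=2477476, 91·165²=2477475, difference 1.
n=2: (1574,165)∘(1574,165) = (1574·1574+91·165·165, 1574·165+165·1574) = (4954951,519420)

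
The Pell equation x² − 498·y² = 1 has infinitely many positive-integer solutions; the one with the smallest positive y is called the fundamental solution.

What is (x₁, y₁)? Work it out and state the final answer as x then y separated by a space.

√498 = [22; 3,6,22,6,3,44, …], period ℓ=6 (even) → k=5
step 0: (22, 1)  from 22·(1,0) + (0,1)
…
step 2: (424, 19)  from 6·(67,3) + (22,1)
…
step 4: (56794, 2545)  from 6·(9395,421) + (424,19)
step 5: (179777, 8056)  from 3·(56794,2545) + (9395,421)
→ (179777, 8056).  Check: 179777²=32319769729, 498·8056²=32319769728, difference 1.

179777 8056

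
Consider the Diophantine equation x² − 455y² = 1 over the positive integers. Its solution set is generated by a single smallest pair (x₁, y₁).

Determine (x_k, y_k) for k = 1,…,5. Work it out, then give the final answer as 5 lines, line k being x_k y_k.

64 3
8191 384
1048384 49149
134184961 6290688
17174626624 805158915

√455 → a₀=21, period (3,42); ℓ=2 even so k=1
step 0: (21, 1)  from 21·(1,0) + (0,1)
step 1: (64, 3)  from 3·(21,1) + (1,0)
fundamental: x₁=64, y₁=3  (since 4096 − 455·9 = 1)
(64+3√455)^2 = 8191 + 384√455
(64+3√455)^3 = 1048384 + 49149√455
(64+3√455)^4 = 134184961 + 6290688√455
(64+3√455)^5 = 17174626624 + 805158915√455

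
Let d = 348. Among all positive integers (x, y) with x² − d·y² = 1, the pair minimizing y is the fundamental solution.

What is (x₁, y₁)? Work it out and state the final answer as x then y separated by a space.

√348 → a₀=18, period (1,1,1,8,1,1,1,36); ℓ=8 even so k=7
k=0  a_k=18  p_k/q_k = 18/1
k=1  a_k=1  p_k/q_k = 19/1
k=2  a_k=1  p_k/q_k = 37/2
k=3  a_k=1  p_k/q_k = 56/3
k=4  a_k=8  p_k/q_k = 485/26
k=5  a_k=1  p_k/q_k = 541/29
k=6  a_k=1  p_k/q_k = 1026/55
k=7  a_k=1  p_k/q_k = 1567/84
→ (1567, 84).  Check: 1567²=2455489, 348·84²=2455488, difference 1.

1567 84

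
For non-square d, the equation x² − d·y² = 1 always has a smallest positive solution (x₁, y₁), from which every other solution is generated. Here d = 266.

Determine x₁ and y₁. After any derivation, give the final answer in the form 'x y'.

685 42

√266 → a₀=16, period (3,4,3,32); ℓ=4 even so k=3
i=0: a=16 ⇒ p=16, q=1
…
i=2: a=4 ⇒ p=212, q=13
i=3: a=3 ⇒ p=685, q=42
fundamental: x₁=685, y₁=42  (since 469225 − 266·1764 = 1)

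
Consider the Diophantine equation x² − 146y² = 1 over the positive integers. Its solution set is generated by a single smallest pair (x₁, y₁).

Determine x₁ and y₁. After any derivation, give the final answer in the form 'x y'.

145 12

d=146: √d = [12; 12,24] (ℓ=2, even), read p_1/q_1
a_0=12:  p_0=12·1+0=12,  q_0=12·0+1=1
a_1=12:  p_1=12·12+1=145,  q_1=12·1+0=12
→ (145, 12).  Check: 145²=21025, 146·12²=21024, difference 1.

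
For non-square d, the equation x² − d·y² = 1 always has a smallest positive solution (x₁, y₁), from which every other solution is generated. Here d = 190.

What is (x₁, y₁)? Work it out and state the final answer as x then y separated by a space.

√190 = [13; 1,3,1,1,1,…,3,1,26, …], period ℓ=14 (even) → k=13
k=0  a_k=13  p_k/q_k = 13/1
k=1  a_k=1  p_k/q_k = 14/1
k=2  a_k=3  p_k/q_k = 55/4
k=3  a_k=1  p_k/q_k = 69/5
k=4  a_k=1  p_k/q_k = 124/9
k=5  a_k=1  p_k/q_k = 193/14
k=6  a_k=2  p_k/q_k = 510/37
k=7  a_k=2  p_k/q_k = 1213/88
…
k=9  a_k=1  p_k/q_k = 4149/301
k=10  a_k=1  p_k/q_k = 7085/514
k=11  a_k=1  p_k/q_k = 11234/815
k=12  a_k=3  p_k/q_k = 40787/2959
k=13  a_k=1  p_k/q_k = 52021/3774
→ (52021, 3774).  Check: 52021²=2706184441, 190·3774²=2706184440, difference 1.

52021 3774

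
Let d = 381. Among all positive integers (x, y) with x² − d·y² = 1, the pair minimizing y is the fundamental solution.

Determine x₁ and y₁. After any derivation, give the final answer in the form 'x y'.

1015 52

√381 = [19; 1,1,12,1,1,38, …], period ℓ=6 (even) → k=5
i=0: a=19 ⇒ p=19, q=1
…
i=2: a=1 ⇒ p=39, q=2
i=3: a=12 ⇒ p=488, q=25
i=4: a=1 ⇒ p=527, q=27
i=5: a=1 ⇒ p=1015, q=52
→ (1015, 52).  Check: 1015²=1030225, 381·52²=1030224, difference 1.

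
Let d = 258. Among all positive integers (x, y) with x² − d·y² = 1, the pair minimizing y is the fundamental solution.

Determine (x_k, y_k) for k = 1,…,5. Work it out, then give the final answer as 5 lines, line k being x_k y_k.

√258 = [16; 16,32, …], period ℓ=2 (even) → k=1
a_0=16:  p_0=16·1+0=16,  q_0=16·0+1=1
a_1=16:  p_1=16·16+1=257,  q_1=16·1+0=16
fundamental: x₁=257, y₁=16  (since 66049 − 258·256 = 1)
k=2:  x_2 = 257·257+258·16·16 = 132097,  y_2 = 257·16+16·257 = 8224
k=3:  x_3 = 257·132097+258·16·8224 = 67897601,  y_3 = 257·8224+16·132097 = 4227120
k=4:  x_4 = 257·67897601+258·16·4227120 = 34899234817,  y_4 = 257·4227120+16·67897601 = 2172731456
k=5:  x_5 = 257·34899234817+258·16·2172731456 = 17938138798337,  y_5 = 257·2172731456+16·34899234817 = 1116779741264

257 16
132097 8224
67897601 4227120
34899234817 2172731456
17938138798337 1116779741264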